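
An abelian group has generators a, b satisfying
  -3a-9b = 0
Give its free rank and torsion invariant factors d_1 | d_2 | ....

Answer: M ≅ ℤ^1 ⊕ ℤ/3

Derivation:
rank_ℚ(R)=1; free=2−1=1
SNF(R) diag = [3] → torsion [3]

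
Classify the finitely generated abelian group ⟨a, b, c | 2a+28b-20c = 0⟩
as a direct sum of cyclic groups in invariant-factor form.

rank_ℚ(R)=1; free=3−1=2
SNF(R) diag = [2] → torsion [2]

Answer: M ≅ ℤ^2 ⊕ ℤ/2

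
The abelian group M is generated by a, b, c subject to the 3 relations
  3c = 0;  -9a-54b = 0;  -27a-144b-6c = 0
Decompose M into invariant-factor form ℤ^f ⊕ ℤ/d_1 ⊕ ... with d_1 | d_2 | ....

Answer: M ≅ ℤ/3 ⊕ ℤ/9 ⊕ ℤ/18

Derivation:
rank_ℚ(R)=3; free=3−3=0
SNF(R) diag = [3, 9, 18] → torsion [3, 9, 18]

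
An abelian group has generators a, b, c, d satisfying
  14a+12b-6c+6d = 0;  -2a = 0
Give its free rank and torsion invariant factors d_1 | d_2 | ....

rank_ℚ(R)=2; free=4−2=2
SNF(R) diag = [2, 6] → torsion [2, 6]

Answer: M ≅ ℤ^2 ⊕ ℤ/2 ⊕ ℤ/6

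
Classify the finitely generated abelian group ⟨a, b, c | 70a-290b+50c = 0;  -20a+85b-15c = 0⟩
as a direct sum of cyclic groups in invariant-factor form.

rank_ℚ(R)=2; free=3−2=1
SNF(R) diag = [5, 10] → torsion [5, 10]

Answer: M ≅ ℤ^1 ⊕ ℤ/5 ⊕ ℤ/10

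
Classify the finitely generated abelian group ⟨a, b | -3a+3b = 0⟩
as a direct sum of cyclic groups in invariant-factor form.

rank_ℚ(R)=1; free=2−1=1
SNF(R) diag = [3] → torsion [3]

Answer: M ≅ ℤ^1 ⊕ ℤ/3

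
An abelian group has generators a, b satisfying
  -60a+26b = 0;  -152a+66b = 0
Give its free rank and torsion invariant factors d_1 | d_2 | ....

Answer: M ≅ ℤ/2 ⊕ ℤ/4

Derivation:
rank_ℚ(R)=2; free=2−2=0
SNF(R) diag = [2, 4] → torsion [2, 4]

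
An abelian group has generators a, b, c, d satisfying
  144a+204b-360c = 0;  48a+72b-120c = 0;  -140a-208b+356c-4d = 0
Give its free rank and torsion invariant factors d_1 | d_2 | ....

rank_ℚ(R)=3; free=4−3=1
SNF(R) diag = [4, 12, 24] → torsion [4, 12, 24]

Answer: M ≅ ℤ^1 ⊕ ℤ/4 ⊕ ℤ/12 ⊕ ℤ/24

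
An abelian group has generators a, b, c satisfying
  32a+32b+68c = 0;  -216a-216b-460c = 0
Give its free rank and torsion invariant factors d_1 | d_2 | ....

rank_ℚ(R)=2; free=3−2=1
SNF(R) diag = [4, 8] → torsion [4, 8]

Answer: M ≅ ℤ^1 ⊕ ℤ/4 ⊕ ℤ/8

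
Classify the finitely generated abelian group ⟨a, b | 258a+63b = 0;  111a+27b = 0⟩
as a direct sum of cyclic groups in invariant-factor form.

rank_ℚ(R)=2; free=2−2=0
SNF(R) diag = [3, 9] → torsion [3, 9]

Answer: M ≅ ℤ/3 ⊕ ℤ/9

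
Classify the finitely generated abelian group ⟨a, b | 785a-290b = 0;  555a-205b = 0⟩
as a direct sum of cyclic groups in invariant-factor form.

rank_ℚ(R)=2; free=2−2=0
SNF(R) diag = [5, 5] → torsion [5, 5]

Answer: M ≅ ℤ/5 ⊕ ℤ/5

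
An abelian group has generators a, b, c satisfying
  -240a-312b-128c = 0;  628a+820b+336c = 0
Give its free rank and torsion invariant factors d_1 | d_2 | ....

Answer: M ≅ ℤ^1 ⊕ ℤ/4 ⊕ ℤ/8

Derivation:
rank_ℚ(R)=2; free=3−2=1
SNF(R) diag = [4, 8] → torsion [4, 8]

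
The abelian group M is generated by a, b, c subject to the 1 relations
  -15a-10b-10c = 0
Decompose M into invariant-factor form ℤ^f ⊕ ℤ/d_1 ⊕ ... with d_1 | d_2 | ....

rank_ℚ(R)=1; free=3−1=2
SNF(R) diag = [5] → torsion [5]

Answer: M ≅ ℤ^2 ⊕ ℤ/5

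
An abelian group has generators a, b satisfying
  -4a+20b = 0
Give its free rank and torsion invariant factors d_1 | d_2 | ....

rank_ℚ(R)=1; free=2−1=1
SNF(R) diag = [4] → torsion [4]

Answer: M ≅ ℤ^1 ⊕ ℤ/4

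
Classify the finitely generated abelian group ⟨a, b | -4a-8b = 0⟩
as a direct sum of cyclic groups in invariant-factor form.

Answer: M ≅ ℤ^1 ⊕ ℤ/4

Derivation:
rank_ℚ(R)=1; free=2−1=1
SNF(R) diag = [4] → torsion [4]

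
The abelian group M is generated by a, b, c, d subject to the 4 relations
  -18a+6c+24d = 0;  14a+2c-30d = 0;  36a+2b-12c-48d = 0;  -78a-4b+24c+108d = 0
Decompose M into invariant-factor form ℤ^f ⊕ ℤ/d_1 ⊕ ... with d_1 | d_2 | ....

rank_ℚ(R)=4; free=4−4=0
SNF(R) diag = [2, 2, 6, 6] → torsion [2, 2, 6, 6]

Answer: M ≅ ℤ/2 ⊕ ℤ/2 ⊕ ℤ/6 ⊕ ℤ/6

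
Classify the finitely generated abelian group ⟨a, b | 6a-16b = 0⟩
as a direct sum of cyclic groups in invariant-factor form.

Answer: M ≅ ℤ^1 ⊕ ℤ/2

Derivation:
rank_ℚ(R)=1; free=2−1=1
SNF(R) diag = [2] → torsion [2]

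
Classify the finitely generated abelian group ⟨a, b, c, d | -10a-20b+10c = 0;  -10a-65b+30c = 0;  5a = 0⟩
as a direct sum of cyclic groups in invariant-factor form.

rank_ℚ(R)=3; free=4−3=1
SNF(R) diag = [5, 5, 10] → torsion [5, 5, 10]

Answer: M ≅ ℤ^1 ⊕ ℤ/5 ⊕ ℤ/5 ⊕ ℤ/10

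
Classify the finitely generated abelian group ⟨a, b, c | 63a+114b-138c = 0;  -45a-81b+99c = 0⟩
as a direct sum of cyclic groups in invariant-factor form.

Answer: M ≅ ℤ^1 ⊕ ℤ/3 ⊕ ℤ/9

Derivation:
rank_ℚ(R)=2; free=3−2=1
SNF(R) diag = [3, 9] → torsion [3, 9]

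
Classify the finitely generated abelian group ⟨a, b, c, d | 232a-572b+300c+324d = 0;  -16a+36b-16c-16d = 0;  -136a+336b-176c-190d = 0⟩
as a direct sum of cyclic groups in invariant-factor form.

rank_ℚ(R)=3; free=4−3=1
SNF(R) diag = [2, 4, 4] → torsion [2, 4, 4]

Answer: M ≅ ℤ^1 ⊕ ℤ/2 ⊕ ℤ/4 ⊕ ℤ/4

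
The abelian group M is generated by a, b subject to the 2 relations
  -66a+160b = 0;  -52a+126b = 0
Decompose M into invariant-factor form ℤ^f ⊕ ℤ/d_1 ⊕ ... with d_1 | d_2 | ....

Answer: M ≅ ℤ/2 ⊕ ℤ/2

Derivation:
rank_ℚ(R)=2; free=2−2=0
SNF(R) diag = [2, 2] → torsion [2, 2]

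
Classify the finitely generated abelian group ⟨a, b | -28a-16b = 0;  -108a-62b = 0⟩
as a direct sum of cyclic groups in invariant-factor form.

Answer: M ≅ ℤ/2 ⊕ ℤ/4

Derivation:
rank_ℚ(R)=2; free=2−2=0
SNF(R) diag = [2, 4] → torsion [2, 4]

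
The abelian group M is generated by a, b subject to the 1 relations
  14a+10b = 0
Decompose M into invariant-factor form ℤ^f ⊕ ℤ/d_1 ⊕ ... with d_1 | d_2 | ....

Answer: M ≅ ℤ^1 ⊕ ℤ/2

Derivation:
rank_ℚ(R)=1; free=2−1=1
SNF(R) diag = [2] → torsion [2]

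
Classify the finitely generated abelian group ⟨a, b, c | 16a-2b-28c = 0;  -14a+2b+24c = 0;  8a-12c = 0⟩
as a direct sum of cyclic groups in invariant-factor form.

rank_ℚ(R)=3; free=3−3=0
SNF(R) diag = [2, 2, 4] → torsion [2, 2, 4]

Answer: M ≅ ℤ/2 ⊕ ℤ/2 ⊕ ℤ/4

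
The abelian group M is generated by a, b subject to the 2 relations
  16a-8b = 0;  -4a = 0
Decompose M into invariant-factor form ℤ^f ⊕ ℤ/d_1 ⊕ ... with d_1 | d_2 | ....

Answer: M ≅ ℤ/4 ⊕ ℤ/8

Derivation:
rank_ℚ(R)=2; free=2−2=0
SNF(R) diag = [4, 8] → torsion [4, 8]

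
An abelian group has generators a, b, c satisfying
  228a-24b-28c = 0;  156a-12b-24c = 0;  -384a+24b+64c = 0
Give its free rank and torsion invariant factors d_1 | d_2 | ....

Answer: M ≅ ℤ/4 ⊕ ℤ/12 ⊕ ℤ/24

Derivation:
rank_ℚ(R)=3; free=3−3=0
SNF(R) diag = [4, 12, 24] → torsion [4, 12, 24]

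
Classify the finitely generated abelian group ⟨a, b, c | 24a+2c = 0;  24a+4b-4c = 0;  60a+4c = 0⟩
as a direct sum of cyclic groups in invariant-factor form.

rank_ℚ(R)=3; free=3−3=0
SNF(R) diag = [2, 4, 12] → torsion [2, 4, 12]

Answer: M ≅ ℤ/2 ⊕ ℤ/4 ⊕ ℤ/12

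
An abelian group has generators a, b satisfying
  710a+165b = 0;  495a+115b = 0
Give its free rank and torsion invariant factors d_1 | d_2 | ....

rank_ℚ(R)=2; free=2−2=0
SNF(R) diag = [5, 5] → torsion [5, 5]

Answer: M ≅ ℤ/5 ⊕ ℤ/5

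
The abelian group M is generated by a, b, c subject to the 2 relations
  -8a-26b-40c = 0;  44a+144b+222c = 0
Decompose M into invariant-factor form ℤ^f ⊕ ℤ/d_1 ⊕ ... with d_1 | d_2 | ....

rank_ℚ(R)=2; free=3−2=1
SNF(R) diag = [2, 2] → torsion [2, 2]

Answer: M ≅ ℤ^1 ⊕ ℤ/2 ⊕ ℤ/2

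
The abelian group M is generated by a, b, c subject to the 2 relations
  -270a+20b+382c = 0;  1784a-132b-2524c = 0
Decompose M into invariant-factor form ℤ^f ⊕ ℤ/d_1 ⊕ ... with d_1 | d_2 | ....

Answer: M ≅ ℤ^1 ⊕ ℤ/2 ⊕ ℤ/4

Derivation:
rank_ℚ(R)=2; free=3−2=1
SNF(R) diag = [2, 4] → torsion [2, 4]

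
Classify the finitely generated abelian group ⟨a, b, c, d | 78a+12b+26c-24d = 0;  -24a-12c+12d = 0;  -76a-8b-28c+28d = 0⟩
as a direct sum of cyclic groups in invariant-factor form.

rank_ℚ(R)=3; free=4−3=1
SNF(R) diag = [2, 4, 12] → torsion [2, 4, 12]

Answer: M ≅ ℤ^1 ⊕ ℤ/2 ⊕ ℤ/4 ⊕ ℤ/12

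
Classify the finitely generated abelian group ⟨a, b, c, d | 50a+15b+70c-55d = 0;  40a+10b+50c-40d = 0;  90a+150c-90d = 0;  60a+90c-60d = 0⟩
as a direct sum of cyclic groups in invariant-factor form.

rank_ℚ(R)=4; free=4−4=0
SNF(R) diag = [5, 10, 30, 30] → torsion [5, 10, 30, 30]

Answer: M ≅ ℤ/5 ⊕ ℤ/10 ⊕ ℤ/30 ⊕ ℤ/30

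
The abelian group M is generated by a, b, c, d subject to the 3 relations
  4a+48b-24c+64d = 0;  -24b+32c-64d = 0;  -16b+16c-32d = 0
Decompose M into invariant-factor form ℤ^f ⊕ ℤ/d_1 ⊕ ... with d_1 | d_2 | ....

rank_ℚ(R)=3; free=4−3=1
SNF(R) diag = [4, 8, 16] → torsion [4, 8, 16]

Answer: M ≅ ℤ^1 ⊕ ℤ/4 ⊕ ℤ/8 ⊕ ℤ/16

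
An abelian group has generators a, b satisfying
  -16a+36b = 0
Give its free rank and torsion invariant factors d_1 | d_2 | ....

rank_ℚ(R)=1; free=2−1=1
SNF(R) diag = [4] → torsion [4]

Answer: M ≅ ℤ^1 ⊕ ℤ/4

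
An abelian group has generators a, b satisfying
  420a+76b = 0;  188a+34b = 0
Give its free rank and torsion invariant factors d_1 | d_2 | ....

rank_ℚ(R)=2; free=2−2=0
SNF(R) diag = [2, 4] → torsion [2, 4]

Answer: M ≅ ℤ/2 ⊕ ℤ/4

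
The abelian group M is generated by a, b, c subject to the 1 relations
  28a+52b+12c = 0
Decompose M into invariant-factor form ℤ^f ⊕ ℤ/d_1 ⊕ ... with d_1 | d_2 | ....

Answer: M ≅ ℤ^2 ⊕ ℤ/4

Derivation:
rank_ℚ(R)=1; free=3−1=2
SNF(R) diag = [4] → torsion [4]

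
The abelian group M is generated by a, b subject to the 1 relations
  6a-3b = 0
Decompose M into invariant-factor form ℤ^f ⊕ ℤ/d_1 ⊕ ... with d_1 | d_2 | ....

rank_ℚ(R)=1; free=2−1=1
SNF(R) diag = [3] → torsion [3]

Answer: M ≅ ℤ^1 ⊕ ℤ/3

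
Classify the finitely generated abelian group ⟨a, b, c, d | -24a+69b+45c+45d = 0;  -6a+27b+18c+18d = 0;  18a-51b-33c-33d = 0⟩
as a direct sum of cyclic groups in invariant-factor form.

Answer: M ≅ ℤ^1 ⊕ ℤ/3 ⊕ ℤ/3 ⊕ ℤ/6

Derivation:
rank_ℚ(R)=3; free=4−3=1
SNF(R) diag = [3, 3, 6] → torsion [3, 3, 6]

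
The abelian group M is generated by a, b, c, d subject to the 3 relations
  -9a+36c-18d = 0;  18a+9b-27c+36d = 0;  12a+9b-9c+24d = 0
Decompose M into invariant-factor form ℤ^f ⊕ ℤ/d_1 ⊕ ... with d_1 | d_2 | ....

rank_ℚ(R)=3; free=4−3=1
SNF(R) diag = [3, 9, 18] → torsion [3, 9, 18]

Answer: M ≅ ℤ^1 ⊕ ℤ/3 ⊕ ℤ/9 ⊕ ℤ/18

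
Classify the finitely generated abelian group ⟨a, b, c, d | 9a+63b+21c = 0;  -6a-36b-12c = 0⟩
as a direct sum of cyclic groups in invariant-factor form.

Answer: M ≅ ℤ^2 ⊕ ℤ/3 ⊕ ℤ/6

Derivation:
rank_ℚ(R)=2; free=4−2=2
SNF(R) diag = [3, 6] → torsion [3, 6]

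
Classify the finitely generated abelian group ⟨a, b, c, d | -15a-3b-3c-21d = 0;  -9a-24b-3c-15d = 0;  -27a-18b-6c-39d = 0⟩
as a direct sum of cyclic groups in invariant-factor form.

Answer: M ≅ ℤ^1 ⊕ ℤ/3 ⊕ ℤ/3 ⊕ ℤ/3

Derivation:
rank_ℚ(R)=3; free=4−3=1
SNF(R) diag = [3, 3, 3] → torsion [3, 3, 3]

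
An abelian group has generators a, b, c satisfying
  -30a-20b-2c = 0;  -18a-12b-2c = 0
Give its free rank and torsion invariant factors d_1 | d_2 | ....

Answer: M ≅ ℤ^1 ⊕ ℤ/2 ⊕ ℤ/4

Derivation:
rank_ℚ(R)=2; free=3−2=1
SNF(R) diag = [2, 4] → torsion [2, 4]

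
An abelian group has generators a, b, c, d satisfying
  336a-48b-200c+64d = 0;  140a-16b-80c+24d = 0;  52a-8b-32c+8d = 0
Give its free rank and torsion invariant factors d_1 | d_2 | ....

Answer: M ≅ ℤ^1 ⊕ ℤ/4 ⊕ ℤ/8 ⊕ ℤ/24

Derivation:
rank_ℚ(R)=3; free=4−3=1
SNF(R) diag = [4, 8, 24] → torsion [4, 8, 24]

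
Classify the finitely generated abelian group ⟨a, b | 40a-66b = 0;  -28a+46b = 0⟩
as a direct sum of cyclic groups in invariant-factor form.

rank_ℚ(R)=2; free=2−2=0
SNF(R) diag = [2, 4] → torsion [2, 4]

Answer: M ≅ ℤ/2 ⊕ ℤ/4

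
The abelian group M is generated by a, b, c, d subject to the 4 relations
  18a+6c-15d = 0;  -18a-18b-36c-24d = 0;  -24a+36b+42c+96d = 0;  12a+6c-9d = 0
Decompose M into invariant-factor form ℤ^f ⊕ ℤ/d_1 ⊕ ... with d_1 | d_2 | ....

Answer: M ≅ ℤ/3 ⊕ ℤ/6 ⊕ ℤ/6 ⊕ ℤ/18

Derivation:
rank_ℚ(R)=4; free=4−4=0
SNF(R) diag = [3, 6, 6, 18] → torsion [3, 6, 6, 18]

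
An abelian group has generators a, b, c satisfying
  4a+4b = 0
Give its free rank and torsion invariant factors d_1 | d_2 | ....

rank_ℚ(R)=1; free=3−1=2
SNF(R) diag = [4] → torsion [4]

Answer: M ≅ ℤ^2 ⊕ ℤ/4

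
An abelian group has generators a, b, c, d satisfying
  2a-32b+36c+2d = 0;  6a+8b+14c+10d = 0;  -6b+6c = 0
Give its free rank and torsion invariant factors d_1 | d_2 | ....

Answer: M ≅ ℤ^1 ⊕ ℤ/2 ⊕ ℤ/2 ⊕ ℤ/6

Derivation:
rank_ℚ(R)=3; free=4−3=1
SNF(R) diag = [2, 2, 6] → torsion [2, 2, 6]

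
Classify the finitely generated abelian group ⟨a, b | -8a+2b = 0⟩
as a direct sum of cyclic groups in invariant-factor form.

rank_ℚ(R)=1; free=2−1=1
SNF(R) diag = [2] → torsion [2]

Answer: M ≅ ℤ^1 ⊕ ℤ/2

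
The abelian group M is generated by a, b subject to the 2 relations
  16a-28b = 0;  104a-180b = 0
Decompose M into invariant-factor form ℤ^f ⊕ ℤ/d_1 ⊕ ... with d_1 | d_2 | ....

rank_ℚ(R)=2; free=2−2=0
SNF(R) diag = [4, 8] → torsion [4, 8]

Answer: M ≅ ℤ/4 ⊕ ℤ/8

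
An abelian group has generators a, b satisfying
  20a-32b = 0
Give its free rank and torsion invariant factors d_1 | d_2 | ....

Answer: M ≅ ℤ^1 ⊕ ℤ/4

Derivation:
rank_ℚ(R)=1; free=2−1=1
SNF(R) diag = [4] → torsion [4]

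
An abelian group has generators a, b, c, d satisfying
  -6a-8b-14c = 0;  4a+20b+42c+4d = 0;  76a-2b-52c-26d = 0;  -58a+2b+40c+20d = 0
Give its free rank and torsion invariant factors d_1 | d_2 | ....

Answer: M ≅ ℤ/2 ⊕ ℤ/2 ⊕ ℤ/6 ⊕ ℤ/6

Derivation:
rank_ℚ(R)=4; free=4−4=0
SNF(R) diag = [2, 2, 6, 6] → torsion [2, 2, 6, 6]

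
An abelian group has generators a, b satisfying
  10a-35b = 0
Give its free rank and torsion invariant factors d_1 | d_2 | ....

rank_ℚ(R)=1; free=2−1=1
SNF(R) diag = [5] → torsion [5]

Answer: M ≅ ℤ^1 ⊕ ℤ/5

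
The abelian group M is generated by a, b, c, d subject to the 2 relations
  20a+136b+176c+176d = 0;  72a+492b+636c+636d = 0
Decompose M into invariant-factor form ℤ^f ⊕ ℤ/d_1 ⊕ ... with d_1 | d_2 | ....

Answer: M ≅ ℤ^2 ⊕ ℤ/4 ⊕ ℤ/12

Derivation:
rank_ℚ(R)=2; free=4−2=2
SNF(R) diag = [4, 12] → torsion [4, 12]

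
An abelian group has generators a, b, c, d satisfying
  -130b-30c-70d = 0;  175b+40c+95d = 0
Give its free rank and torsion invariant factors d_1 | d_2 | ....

rank_ℚ(R)=2; free=4−2=2
SNF(R) diag = [5, 10] → torsion [5, 10]

Answer: M ≅ ℤ^2 ⊕ ℤ/5 ⊕ ℤ/10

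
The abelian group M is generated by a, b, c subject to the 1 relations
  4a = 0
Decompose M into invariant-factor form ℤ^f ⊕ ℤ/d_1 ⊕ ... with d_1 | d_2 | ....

rank_ℚ(R)=1; free=3−1=2
SNF(R) diag = [4] → torsion [4]

Answer: M ≅ ℤ^2 ⊕ ℤ/4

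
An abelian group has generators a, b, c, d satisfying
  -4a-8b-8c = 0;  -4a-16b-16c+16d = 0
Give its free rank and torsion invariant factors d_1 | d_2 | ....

rank_ℚ(R)=2; free=4−2=2
SNF(R) diag = [4, 8] → torsion [4, 8]

Answer: M ≅ ℤ^2 ⊕ ℤ/4 ⊕ ℤ/8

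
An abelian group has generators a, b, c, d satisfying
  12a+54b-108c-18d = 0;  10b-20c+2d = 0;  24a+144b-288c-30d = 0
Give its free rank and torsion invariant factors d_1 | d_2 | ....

rank_ℚ(R)=3; free=4−3=1
SNF(R) diag = [2, 6, 12] → torsion [2, 6, 12]

Answer: M ≅ ℤ^1 ⊕ ℤ/2 ⊕ ℤ/6 ⊕ ℤ/12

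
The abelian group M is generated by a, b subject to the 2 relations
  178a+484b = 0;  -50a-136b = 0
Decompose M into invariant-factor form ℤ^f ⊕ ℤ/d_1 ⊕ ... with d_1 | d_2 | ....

Answer: M ≅ ℤ/2 ⊕ ℤ/4

Derivation:
rank_ℚ(R)=2; free=2−2=0
SNF(R) diag = [2, 4] → torsion [2, 4]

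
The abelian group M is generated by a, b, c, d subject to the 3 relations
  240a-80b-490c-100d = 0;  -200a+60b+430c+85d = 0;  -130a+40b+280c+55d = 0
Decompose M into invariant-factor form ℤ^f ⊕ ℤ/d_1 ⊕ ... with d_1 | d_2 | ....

Answer: M ≅ ℤ^1 ⊕ ℤ/5 ⊕ ℤ/10 ⊕ ℤ/30

Derivation:
rank_ℚ(R)=3; free=4−3=1
SNF(R) diag = [5, 10, 30] → torsion [5, 10, 30]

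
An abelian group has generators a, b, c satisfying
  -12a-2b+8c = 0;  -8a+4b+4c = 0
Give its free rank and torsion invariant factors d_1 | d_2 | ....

Answer: M ≅ ℤ^1 ⊕ ℤ/2 ⊕ ℤ/4

Derivation:
rank_ℚ(R)=2; free=3−2=1
SNF(R) diag = [2, 4] → torsion [2, 4]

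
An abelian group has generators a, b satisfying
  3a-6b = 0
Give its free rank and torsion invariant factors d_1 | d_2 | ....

Answer: M ≅ ℤ^1 ⊕ ℤ/3

Derivation:
rank_ℚ(R)=1; free=2−1=1
SNF(R) diag = [3] → torsion [3]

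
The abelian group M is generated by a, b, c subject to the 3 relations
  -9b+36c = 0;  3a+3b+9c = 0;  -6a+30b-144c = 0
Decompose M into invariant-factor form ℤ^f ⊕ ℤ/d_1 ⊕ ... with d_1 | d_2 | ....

Answer: M ≅ ℤ/3 ⊕ ℤ/9 ⊕ ℤ/18

Derivation:
rank_ℚ(R)=3; free=3−3=0
SNF(R) diag = [3, 9, 18] → torsion [3, 9, 18]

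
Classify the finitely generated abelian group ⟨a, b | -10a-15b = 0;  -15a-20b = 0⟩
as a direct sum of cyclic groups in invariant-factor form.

rank_ℚ(R)=2; free=2−2=0
SNF(R) diag = [5, 5] → torsion [5, 5]

Answer: M ≅ ℤ/5 ⊕ ℤ/5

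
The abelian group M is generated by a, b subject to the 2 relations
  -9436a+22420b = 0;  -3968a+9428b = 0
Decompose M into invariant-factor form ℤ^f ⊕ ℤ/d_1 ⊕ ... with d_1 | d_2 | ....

Answer: M ≅ ℤ/4 ⊕ ℤ/12

Derivation:
rank_ℚ(R)=2; free=2−2=0
SNF(R) diag = [4, 12] → torsion [4, 12]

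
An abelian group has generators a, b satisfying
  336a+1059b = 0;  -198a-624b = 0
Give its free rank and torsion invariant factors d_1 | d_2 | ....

rank_ℚ(R)=2; free=2−2=0
SNF(R) diag = [3, 6] → torsion [3, 6]

Answer: M ≅ ℤ/3 ⊕ ℤ/6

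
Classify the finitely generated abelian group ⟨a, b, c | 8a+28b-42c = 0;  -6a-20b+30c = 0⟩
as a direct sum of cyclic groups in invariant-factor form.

Answer: M ≅ ℤ^1 ⊕ ℤ/2 ⊕ ℤ/2

Derivation:
rank_ℚ(R)=2; free=3−2=1
SNF(R) diag = [2, 2] → torsion [2, 2]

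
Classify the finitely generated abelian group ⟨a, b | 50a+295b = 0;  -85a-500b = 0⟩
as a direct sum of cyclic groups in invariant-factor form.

Answer: M ≅ ℤ/5 ⊕ ℤ/15

Derivation:
rank_ℚ(R)=2; free=2−2=0
SNF(R) diag = [5, 15] → torsion [5, 15]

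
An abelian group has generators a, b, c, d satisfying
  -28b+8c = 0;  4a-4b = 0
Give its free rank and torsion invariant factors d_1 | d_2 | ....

rank_ℚ(R)=2; free=4−2=2
SNF(R) diag = [4, 4] → torsion [4, 4]

Answer: M ≅ ℤ^2 ⊕ ℤ/4 ⊕ ℤ/4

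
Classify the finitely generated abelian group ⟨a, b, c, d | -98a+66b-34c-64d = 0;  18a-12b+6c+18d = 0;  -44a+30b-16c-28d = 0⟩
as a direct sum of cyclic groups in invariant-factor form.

Answer: M ≅ ℤ^1 ⊕ ℤ/2 ⊕ ℤ/6 ⊕ ℤ/18

Derivation:
rank_ℚ(R)=3; free=4−3=1
SNF(R) diag = [2, 6, 18] → torsion [2, 6, 18]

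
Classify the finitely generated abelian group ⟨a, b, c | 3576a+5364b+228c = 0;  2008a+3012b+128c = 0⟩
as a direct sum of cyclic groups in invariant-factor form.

Answer: M ≅ ℤ^1 ⊕ ℤ/4 ⊕ ℤ/12

Derivation:
rank_ℚ(R)=2; free=3−2=1
SNF(R) diag = [4, 12] → torsion [4, 12]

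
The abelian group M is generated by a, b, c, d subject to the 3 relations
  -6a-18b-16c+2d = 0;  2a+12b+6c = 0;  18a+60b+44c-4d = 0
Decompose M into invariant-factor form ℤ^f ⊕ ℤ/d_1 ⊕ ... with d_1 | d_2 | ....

rank_ℚ(R)=3; free=4−3=1
SNF(R) diag = [2, 2, 6] → torsion [2, 2, 6]

Answer: M ≅ ℤ^1 ⊕ ℤ/2 ⊕ ℤ/2 ⊕ ℤ/6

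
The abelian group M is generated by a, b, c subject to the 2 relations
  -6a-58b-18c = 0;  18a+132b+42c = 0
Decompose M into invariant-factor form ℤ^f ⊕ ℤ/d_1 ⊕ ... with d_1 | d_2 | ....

Answer: M ≅ ℤ^1 ⊕ ℤ/2 ⊕ ℤ/6

Derivation:
rank_ℚ(R)=2; free=3−2=1
SNF(R) diag = [2, 6] → torsion [2, 6]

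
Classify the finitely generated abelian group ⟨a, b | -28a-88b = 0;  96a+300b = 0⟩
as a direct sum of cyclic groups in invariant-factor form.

Answer: M ≅ ℤ/4 ⊕ ℤ/12

Derivation:
rank_ℚ(R)=2; free=2−2=0
SNF(R) diag = [4, 12] → torsion [4, 12]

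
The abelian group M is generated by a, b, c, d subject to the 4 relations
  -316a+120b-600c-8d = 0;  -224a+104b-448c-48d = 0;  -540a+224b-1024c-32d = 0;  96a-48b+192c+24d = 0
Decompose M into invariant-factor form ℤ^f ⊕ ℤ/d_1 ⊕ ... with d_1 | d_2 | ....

rank_ℚ(R)=4; free=4−4=0
SNF(R) diag = [4, 8, 24, 24] → torsion [4, 8, 24, 24]

Answer: M ≅ ℤ/4 ⊕ ℤ/8 ⊕ ℤ/24 ⊕ ℤ/24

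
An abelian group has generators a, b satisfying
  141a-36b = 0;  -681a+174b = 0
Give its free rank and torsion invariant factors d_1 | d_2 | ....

rank_ℚ(R)=2; free=2−2=0
SNF(R) diag = [3, 6] → torsion [3, 6]

Answer: M ≅ ℤ/3 ⊕ ℤ/6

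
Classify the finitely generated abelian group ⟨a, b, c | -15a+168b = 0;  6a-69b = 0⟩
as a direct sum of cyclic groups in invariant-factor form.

Answer: M ≅ ℤ^1 ⊕ ℤ/3 ⊕ ℤ/9

Derivation:
rank_ℚ(R)=2; free=3−2=1
SNF(R) diag = [3, 9] → torsion [3, 9]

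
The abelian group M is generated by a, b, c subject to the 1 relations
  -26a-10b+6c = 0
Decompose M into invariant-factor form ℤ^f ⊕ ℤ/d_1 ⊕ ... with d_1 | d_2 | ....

Answer: M ≅ ℤ^2 ⊕ ℤ/2

Derivation:
rank_ℚ(R)=1; free=3−1=2
SNF(R) diag = [2] → torsion [2]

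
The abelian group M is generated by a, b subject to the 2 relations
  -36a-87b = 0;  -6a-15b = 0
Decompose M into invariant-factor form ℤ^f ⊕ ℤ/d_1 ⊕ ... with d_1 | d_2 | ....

rank_ℚ(R)=2; free=2−2=0
SNF(R) diag = [3, 6] → torsion [3, 6]

Answer: M ≅ ℤ/3 ⊕ ℤ/6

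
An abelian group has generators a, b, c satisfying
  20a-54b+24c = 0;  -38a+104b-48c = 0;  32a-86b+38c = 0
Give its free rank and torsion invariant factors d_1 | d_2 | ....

rank_ℚ(R)=3; free=3−3=0
SNF(R) diag = [2, 2, 2] → torsion [2, 2, 2]

Answer: M ≅ ℤ/2 ⊕ ℤ/2 ⊕ ℤ/2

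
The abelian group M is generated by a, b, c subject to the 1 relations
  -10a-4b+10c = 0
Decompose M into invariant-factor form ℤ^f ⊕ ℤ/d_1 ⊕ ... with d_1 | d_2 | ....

rank_ℚ(R)=1; free=3−1=2
SNF(R) diag = [2] → torsion [2]

Answer: M ≅ ℤ^2 ⊕ ℤ/2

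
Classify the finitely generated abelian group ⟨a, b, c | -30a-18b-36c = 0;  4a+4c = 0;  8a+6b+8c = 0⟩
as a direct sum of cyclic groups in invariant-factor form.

Answer: M ≅ ℤ/2 ⊕ ℤ/6 ⊕ ℤ/12

Derivation:
rank_ℚ(R)=3; free=3−3=0
SNF(R) diag = [2, 6, 12] → torsion [2, 6, 12]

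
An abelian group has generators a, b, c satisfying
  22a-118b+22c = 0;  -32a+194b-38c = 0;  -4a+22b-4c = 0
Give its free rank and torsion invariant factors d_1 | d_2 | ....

rank_ℚ(R)=3; free=3−3=0
SNF(R) diag = [2, 6, 6] → torsion [2, 6, 6]

Answer: M ≅ ℤ/2 ⊕ ℤ/6 ⊕ ℤ/6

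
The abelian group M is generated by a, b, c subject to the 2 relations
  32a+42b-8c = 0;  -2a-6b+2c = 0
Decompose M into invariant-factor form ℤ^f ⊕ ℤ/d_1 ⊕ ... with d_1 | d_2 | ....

Answer: M ≅ ℤ^1 ⊕ ℤ/2 ⊕ ℤ/6

Derivation:
rank_ℚ(R)=2; free=3−2=1
SNF(R) diag = [2, 6] → torsion [2, 6]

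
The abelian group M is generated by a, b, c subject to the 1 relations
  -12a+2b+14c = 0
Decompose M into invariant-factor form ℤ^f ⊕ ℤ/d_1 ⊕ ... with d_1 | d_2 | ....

Answer: M ≅ ℤ^2 ⊕ ℤ/2

Derivation:
rank_ℚ(R)=1; free=3−1=2
SNF(R) diag = [2] → torsion [2]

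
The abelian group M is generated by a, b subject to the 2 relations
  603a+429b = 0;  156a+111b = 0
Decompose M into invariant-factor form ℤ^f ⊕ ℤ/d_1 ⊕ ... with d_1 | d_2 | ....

rank_ℚ(R)=2; free=2−2=0
SNF(R) diag = [3, 3] → torsion [3, 3]

Answer: M ≅ ℤ/3 ⊕ ℤ/3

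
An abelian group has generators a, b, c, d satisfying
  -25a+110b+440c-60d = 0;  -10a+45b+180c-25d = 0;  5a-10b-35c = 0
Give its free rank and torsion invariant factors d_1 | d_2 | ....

Answer: M ≅ ℤ^1 ⊕ ℤ/5 ⊕ ℤ/5 ⊕ ℤ/5

Derivation:
rank_ℚ(R)=3; free=4−3=1
SNF(R) diag = [5, 5, 5] → torsion [5, 5, 5]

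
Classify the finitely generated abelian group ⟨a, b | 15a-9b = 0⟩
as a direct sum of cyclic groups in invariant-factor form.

Answer: M ≅ ℤ^1 ⊕ ℤ/3

Derivation:
rank_ℚ(R)=1; free=2−1=1
SNF(R) diag = [3] → torsion [3]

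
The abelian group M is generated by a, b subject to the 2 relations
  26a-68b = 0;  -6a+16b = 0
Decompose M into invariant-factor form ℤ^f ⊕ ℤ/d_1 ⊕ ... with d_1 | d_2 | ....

rank_ℚ(R)=2; free=2−2=0
SNF(R) diag = [2, 4] → torsion [2, 4]

Answer: M ≅ ℤ/2 ⊕ ℤ/4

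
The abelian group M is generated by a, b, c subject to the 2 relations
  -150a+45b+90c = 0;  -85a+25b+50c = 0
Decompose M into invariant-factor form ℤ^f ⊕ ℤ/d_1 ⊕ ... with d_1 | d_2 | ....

Answer: M ≅ ℤ^1 ⊕ ℤ/5 ⊕ ℤ/15

Derivation:
rank_ℚ(R)=2; free=3−2=1
SNF(R) diag = [5, 15] → torsion [5, 15]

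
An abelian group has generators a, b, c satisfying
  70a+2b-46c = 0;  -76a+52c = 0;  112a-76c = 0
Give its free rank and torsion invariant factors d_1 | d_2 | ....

rank_ℚ(R)=3; free=3−3=0
SNF(R) diag = [2, 4, 12] → torsion [2, 4, 12]

Answer: M ≅ ℤ/2 ⊕ ℤ/4 ⊕ ℤ/12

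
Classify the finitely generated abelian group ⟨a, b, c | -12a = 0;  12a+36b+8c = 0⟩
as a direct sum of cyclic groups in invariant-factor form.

rank_ℚ(R)=2; free=3−2=1
SNF(R) diag = [4, 12] → torsion [4, 12]

Answer: M ≅ ℤ^1 ⊕ ℤ/4 ⊕ ℤ/12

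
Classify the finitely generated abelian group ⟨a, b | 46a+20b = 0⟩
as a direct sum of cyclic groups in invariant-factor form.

rank_ℚ(R)=1; free=2−1=1
SNF(R) diag = [2] → torsion [2]

Answer: M ≅ ℤ^1 ⊕ ℤ/2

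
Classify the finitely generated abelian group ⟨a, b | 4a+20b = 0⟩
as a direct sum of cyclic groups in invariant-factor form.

Answer: M ≅ ℤ^1 ⊕ ℤ/4

Derivation:
rank_ℚ(R)=1; free=2−1=1
SNF(R) diag = [4] → torsion [4]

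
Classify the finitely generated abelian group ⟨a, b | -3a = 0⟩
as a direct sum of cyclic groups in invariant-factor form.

rank_ℚ(R)=1; free=2−1=1
SNF(R) diag = [3] → torsion [3]

Answer: M ≅ ℤ^1 ⊕ ℤ/3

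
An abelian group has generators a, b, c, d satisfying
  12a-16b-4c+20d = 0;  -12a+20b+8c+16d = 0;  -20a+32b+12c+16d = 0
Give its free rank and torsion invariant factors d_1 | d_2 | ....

rank_ℚ(R)=3; free=4−3=1
SNF(R) diag = [4, 4, 4] → torsion [4, 4, 4]

Answer: M ≅ ℤ^1 ⊕ ℤ/4 ⊕ ℤ/4 ⊕ ℤ/4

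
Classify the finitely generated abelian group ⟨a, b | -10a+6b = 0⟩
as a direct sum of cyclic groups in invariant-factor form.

rank_ℚ(R)=1; free=2−1=1
SNF(R) diag = [2] → torsion [2]

Answer: M ≅ ℤ^1 ⊕ ℤ/2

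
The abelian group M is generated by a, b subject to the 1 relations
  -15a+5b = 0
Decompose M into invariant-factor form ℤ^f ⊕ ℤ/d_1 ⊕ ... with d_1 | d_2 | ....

rank_ℚ(R)=1; free=2−1=1
SNF(R) diag = [5] → torsion [5]

Answer: M ≅ ℤ^1 ⊕ ℤ/5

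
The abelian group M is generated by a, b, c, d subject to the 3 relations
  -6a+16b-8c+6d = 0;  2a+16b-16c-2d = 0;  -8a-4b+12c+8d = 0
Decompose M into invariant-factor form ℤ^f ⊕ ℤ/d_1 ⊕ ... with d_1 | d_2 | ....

rank_ℚ(R)=3; free=4−3=1
SNF(R) diag = [2, 4, 8] → torsion [2, 4, 8]

Answer: M ≅ ℤ^1 ⊕ ℤ/2 ⊕ ℤ/4 ⊕ ℤ/8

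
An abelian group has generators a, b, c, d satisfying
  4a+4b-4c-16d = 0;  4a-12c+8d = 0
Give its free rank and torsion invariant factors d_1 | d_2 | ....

rank_ℚ(R)=2; free=4−2=2
SNF(R) diag = [4, 4] → torsion [4, 4]

Answer: M ≅ ℤ^2 ⊕ ℤ/4 ⊕ ℤ/4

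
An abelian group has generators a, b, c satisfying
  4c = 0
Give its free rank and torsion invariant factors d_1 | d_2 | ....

Answer: M ≅ ℤ^2 ⊕ ℤ/4

Derivation:
rank_ℚ(R)=1; free=3−1=2
SNF(R) diag = [4] → torsion [4]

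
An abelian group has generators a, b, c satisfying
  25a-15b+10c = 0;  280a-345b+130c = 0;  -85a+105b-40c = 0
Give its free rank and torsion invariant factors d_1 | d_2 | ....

Answer: M ≅ ℤ/5 ⊕ ℤ/15 ⊕ ℤ/30

Derivation:
rank_ℚ(R)=3; free=3−3=0
SNF(R) diag = [5, 15, 30] → torsion [5, 15, 30]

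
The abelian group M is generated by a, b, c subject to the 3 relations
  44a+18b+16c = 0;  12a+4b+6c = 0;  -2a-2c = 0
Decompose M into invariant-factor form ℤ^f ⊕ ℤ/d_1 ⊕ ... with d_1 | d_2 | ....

Answer: M ≅ ℤ/2 ⊕ ℤ/2 ⊕ ℤ/2

Derivation:
rank_ℚ(R)=3; free=3−3=0
SNF(R) diag = [2, 2, 2] → torsion [2, 2, 2]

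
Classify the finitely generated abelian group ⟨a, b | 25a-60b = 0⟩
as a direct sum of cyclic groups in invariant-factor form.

rank_ℚ(R)=1; free=2−1=1
SNF(R) diag = [5] → torsion [5]

Answer: M ≅ ℤ^1 ⊕ ℤ/5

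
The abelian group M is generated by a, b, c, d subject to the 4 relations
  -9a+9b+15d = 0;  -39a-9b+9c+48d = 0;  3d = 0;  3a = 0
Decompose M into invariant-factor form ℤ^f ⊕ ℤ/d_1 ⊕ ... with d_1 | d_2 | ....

Answer: M ≅ ℤ/3 ⊕ ℤ/3 ⊕ ℤ/9 ⊕ ℤ/9

Derivation:
rank_ℚ(R)=4; free=4−4=0
SNF(R) diag = [3, 3, 9, 9] → torsion [3, 3, 9, 9]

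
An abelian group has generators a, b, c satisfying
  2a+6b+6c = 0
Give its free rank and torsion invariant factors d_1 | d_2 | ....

rank_ℚ(R)=1; free=3−1=2
SNF(R) diag = [2] → torsion [2]

Answer: M ≅ ℤ^2 ⊕ ℤ/2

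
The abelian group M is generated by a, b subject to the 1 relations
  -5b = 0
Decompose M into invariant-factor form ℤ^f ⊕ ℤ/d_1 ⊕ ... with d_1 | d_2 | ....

Answer: M ≅ ℤ^1 ⊕ ℤ/5

Derivation:
rank_ℚ(R)=1; free=2−1=1
SNF(R) diag = [5] → torsion [5]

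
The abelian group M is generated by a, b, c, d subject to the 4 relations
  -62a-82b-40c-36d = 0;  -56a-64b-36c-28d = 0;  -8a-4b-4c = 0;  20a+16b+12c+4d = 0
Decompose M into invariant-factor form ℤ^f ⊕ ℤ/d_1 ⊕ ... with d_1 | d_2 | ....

rank_ℚ(R)=4; free=4−4=0
SNF(R) diag = [2, 4, 12, 12] → torsion [2, 4, 12, 12]

Answer: M ≅ ℤ/2 ⊕ ℤ/4 ⊕ ℤ/12 ⊕ ℤ/12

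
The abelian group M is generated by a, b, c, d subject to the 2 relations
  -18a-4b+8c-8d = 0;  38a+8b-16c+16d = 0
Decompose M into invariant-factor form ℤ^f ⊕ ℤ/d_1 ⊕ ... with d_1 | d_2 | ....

Answer: M ≅ ℤ^2 ⊕ ℤ/2 ⊕ ℤ/4

Derivation:
rank_ℚ(R)=2; free=4−2=2
SNF(R) diag = [2, 4] → torsion [2, 4]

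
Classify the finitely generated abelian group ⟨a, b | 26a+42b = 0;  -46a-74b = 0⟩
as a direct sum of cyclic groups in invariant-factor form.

rank_ℚ(R)=2; free=2−2=0
SNF(R) diag = [2, 4] → torsion [2, 4]

Answer: M ≅ ℤ/2 ⊕ ℤ/4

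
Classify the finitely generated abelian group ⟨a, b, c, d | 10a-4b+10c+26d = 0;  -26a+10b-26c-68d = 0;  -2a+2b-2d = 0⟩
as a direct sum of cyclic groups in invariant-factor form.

Answer: M ≅ ℤ^1 ⊕ ℤ/2 ⊕ ℤ/2 ⊕ ℤ/2

Derivation:
rank_ℚ(R)=3; free=4−3=1
SNF(R) diag = [2, 2, 2] → torsion [2, 2, 2]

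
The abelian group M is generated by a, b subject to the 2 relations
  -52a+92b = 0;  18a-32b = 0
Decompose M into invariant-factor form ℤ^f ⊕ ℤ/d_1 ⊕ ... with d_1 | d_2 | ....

rank_ℚ(R)=2; free=2−2=0
SNF(R) diag = [2, 4] → torsion [2, 4]

Answer: M ≅ ℤ/2 ⊕ ℤ/4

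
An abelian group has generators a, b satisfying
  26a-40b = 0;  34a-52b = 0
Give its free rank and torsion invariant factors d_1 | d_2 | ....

rank_ℚ(R)=2; free=2−2=0
SNF(R) diag = [2, 4] → torsion [2, 4]

Answer: M ≅ ℤ/2 ⊕ ℤ/4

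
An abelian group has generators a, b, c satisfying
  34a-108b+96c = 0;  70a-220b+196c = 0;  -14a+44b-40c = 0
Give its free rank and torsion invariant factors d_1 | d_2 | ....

rank_ℚ(R)=3; free=3−3=0
SNF(R) diag = [2, 4, 8] → torsion [2, 4, 8]

Answer: M ≅ ℤ/2 ⊕ ℤ/4 ⊕ ℤ/8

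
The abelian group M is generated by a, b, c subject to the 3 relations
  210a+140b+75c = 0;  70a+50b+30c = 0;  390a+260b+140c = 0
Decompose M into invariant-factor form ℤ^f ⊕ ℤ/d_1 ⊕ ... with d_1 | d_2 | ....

rank_ℚ(R)=3; free=3−3=0
SNF(R) diag = [5, 10, 10] → torsion [5, 10, 10]

Answer: M ≅ ℤ/5 ⊕ ℤ/10 ⊕ ℤ/10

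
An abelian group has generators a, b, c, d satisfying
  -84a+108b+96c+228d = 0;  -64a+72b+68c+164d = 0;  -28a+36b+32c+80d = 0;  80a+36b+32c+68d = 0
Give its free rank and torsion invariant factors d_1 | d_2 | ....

Answer: M ≅ ℤ/4 ⊕ ℤ/12 ⊕ ℤ/36 ⊕ ℤ/108

Derivation:
rank_ℚ(R)=4; free=4−4=0
SNF(R) diag = [4, 12, 36, 108] → torsion [4, 12, 36, 108]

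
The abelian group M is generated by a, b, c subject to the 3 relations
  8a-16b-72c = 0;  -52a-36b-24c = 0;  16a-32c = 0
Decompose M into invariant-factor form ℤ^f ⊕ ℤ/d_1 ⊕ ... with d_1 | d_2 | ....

Answer: M ≅ ℤ/4 ⊕ ℤ/8 ⊕ ℤ/16

Derivation:
rank_ℚ(R)=3; free=3−3=0
SNF(R) diag = [4, 8, 16] → torsion [4, 8, 16]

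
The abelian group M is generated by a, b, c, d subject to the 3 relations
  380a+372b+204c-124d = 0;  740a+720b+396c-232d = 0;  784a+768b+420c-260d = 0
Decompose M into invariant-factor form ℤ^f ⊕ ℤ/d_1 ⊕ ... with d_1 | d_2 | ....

Answer: M ≅ ℤ^1 ⊕ ℤ/4 ⊕ ℤ/12 ⊕ ℤ/36

Derivation:
rank_ℚ(R)=3; free=4−3=1
SNF(R) diag = [4, 12, 36] → torsion [4, 12, 36]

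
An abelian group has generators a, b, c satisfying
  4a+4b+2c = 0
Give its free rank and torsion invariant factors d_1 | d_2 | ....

rank_ℚ(R)=1; free=3−1=2
SNF(R) diag = [2] → torsion [2]

Answer: M ≅ ℤ^2 ⊕ ℤ/2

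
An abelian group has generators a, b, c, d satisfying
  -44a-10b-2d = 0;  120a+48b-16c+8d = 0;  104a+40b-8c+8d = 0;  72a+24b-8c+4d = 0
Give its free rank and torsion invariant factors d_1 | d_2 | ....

Answer: M ≅ ℤ/2 ⊕ ℤ/4 ⊕ ℤ/8 ⊕ ℤ/24

Derivation:
rank_ℚ(R)=4; free=4−4=0
SNF(R) diag = [2, 4, 8, 24] → torsion [2, 4, 8, 24]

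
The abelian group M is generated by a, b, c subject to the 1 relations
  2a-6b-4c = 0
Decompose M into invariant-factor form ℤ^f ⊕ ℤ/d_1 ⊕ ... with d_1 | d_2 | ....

Answer: M ≅ ℤ^2 ⊕ ℤ/2

Derivation:
rank_ℚ(R)=1; free=3−1=2
SNF(R) diag = [2] → torsion [2]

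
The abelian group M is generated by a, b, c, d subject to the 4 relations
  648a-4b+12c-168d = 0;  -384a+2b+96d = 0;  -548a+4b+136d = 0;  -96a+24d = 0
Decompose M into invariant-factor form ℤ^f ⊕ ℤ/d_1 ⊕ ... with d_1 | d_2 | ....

rank_ℚ(R)=4; free=4−4=0
SNF(R) diag = [2, 4, 12, 24] → torsion [2, 4, 12, 24]

Answer: M ≅ ℤ/2 ⊕ ℤ/4 ⊕ ℤ/12 ⊕ ℤ/24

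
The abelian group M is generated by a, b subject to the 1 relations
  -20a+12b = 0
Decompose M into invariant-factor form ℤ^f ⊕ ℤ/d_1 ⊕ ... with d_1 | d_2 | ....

rank_ℚ(R)=1; free=2−1=1
SNF(R) diag = [4] → torsion [4]

Answer: M ≅ ℤ^1 ⊕ ℤ/4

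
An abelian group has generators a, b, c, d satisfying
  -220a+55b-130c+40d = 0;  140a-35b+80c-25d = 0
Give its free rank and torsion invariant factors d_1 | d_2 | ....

Answer: M ≅ ℤ^2 ⊕ ℤ/5 ⊕ ℤ/5

Derivation:
rank_ℚ(R)=2; free=4−2=2
SNF(R) diag = [5, 5] → torsion [5, 5]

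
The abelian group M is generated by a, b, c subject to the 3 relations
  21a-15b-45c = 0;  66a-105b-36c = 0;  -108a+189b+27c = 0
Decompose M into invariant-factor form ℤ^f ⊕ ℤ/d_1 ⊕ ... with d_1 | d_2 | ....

rank_ℚ(R)=3; free=3−3=0
SNF(R) diag = [3, 9, 27] → torsion [3, 9, 27]

Answer: M ≅ ℤ/3 ⊕ ℤ/9 ⊕ ℤ/27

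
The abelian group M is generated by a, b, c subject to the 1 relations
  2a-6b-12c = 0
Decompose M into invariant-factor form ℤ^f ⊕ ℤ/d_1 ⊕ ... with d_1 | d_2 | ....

rank_ℚ(R)=1; free=3−1=2
SNF(R) diag = [2] → torsion [2]

Answer: M ≅ ℤ^2 ⊕ ℤ/2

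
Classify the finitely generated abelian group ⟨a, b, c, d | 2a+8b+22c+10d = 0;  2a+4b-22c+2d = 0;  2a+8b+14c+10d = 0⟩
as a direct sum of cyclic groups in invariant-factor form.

rank_ℚ(R)=3; free=4−3=1
SNF(R) diag = [2, 4, 8] → torsion [2, 4, 8]

Answer: M ≅ ℤ^1 ⊕ ℤ/2 ⊕ ℤ/4 ⊕ ℤ/8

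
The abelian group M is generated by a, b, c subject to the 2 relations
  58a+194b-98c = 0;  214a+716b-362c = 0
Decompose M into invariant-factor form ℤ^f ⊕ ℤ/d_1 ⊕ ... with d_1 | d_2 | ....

rank_ℚ(R)=2; free=3−2=1
SNF(R) diag = [2, 6] → torsion [2, 6]

Answer: M ≅ ℤ^1 ⊕ ℤ/2 ⊕ ℤ/6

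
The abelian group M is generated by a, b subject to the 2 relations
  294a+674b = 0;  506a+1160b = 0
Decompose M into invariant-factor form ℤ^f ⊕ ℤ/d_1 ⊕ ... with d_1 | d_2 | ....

rank_ℚ(R)=2; free=2−2=0
SNF(R) diag = [2, 2] → torsion [2, 2]

Answer: M ≅ ℤ/2 ⊕ ℤ/2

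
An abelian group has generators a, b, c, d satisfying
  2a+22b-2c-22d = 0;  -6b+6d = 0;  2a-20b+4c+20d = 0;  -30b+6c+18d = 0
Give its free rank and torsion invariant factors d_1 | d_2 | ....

rank_ℚ(R)=4; free=4−4=0
SNF(R) diag = [2, 6, 6, 12] → torsion [2, 6, 6, 12]

Answer: M ≅ ℤ/2 ⊕ ℤ/6 ⊕ ℤ/6 ⊕ ℤ/12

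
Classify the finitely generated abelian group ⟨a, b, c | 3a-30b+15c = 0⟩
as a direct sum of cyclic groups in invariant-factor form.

rank_ℚ(R)=1; free=3−1=2
SNF(R) diag = [3] → torsion [3]

Answer: M ≅ ℤ^2 ⊕ ℤ/3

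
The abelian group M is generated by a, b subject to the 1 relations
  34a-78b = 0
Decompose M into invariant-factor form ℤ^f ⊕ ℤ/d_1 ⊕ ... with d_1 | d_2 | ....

rank_ℚ(R)=1; free=2−1=1
SNF(R) diag = [2] → torsion [2]

Answer: M ≅ ℤ^1 ⊕ ℤ/2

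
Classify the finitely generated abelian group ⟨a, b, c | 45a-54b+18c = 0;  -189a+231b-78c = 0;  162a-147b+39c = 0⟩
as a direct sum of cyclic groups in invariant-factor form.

rank_ℚ(R)=3; free=3−3=0
SNF(R) diag = [3, 9, 9] → torsion [3, 9, 9]

Answer: M ≅ ℤ/3 ⊕ ℤ/9 ⊕ ℤ/9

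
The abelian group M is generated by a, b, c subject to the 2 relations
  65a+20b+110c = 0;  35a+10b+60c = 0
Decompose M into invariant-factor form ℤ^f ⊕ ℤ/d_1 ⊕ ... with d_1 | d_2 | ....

rank_ℚ(R)=2; free=3−2=1
SNF(R) diag = [5, 10] → torsion [5, 10]

Answer: M ≅ ℤ^1 ⊕ ℤ/5 ⊕ ℤ/10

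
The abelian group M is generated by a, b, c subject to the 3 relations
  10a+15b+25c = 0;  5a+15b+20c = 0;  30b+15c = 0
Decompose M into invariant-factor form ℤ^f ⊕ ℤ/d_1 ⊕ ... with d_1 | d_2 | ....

Answer: M ≅ ℤ/5 ⊕ ℤ/15 ⊕ ℤ/15

Derivation:
rank_ℚ(R)=3; free=3−3=0
SNF(R) diag = [5, 15, 15] → torsion [5, 15, 15]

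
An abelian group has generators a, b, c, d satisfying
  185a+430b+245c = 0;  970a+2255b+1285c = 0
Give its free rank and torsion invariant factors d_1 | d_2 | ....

Answer: M ≅ ℤ^2 ⊕ ℤ/5 ⊕ ℤ/15

Derivation:
rank_ℚ(R)=2; free=4−2=2
SNF(R) diag = [5, 15] → torsion [5, 15]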